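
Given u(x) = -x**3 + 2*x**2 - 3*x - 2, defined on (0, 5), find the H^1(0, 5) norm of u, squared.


||u||_{H^1}^2 = 188840/21

The H^1 norm (squared) on an interval (0, L) is
  ||u||_{H^1}^2 = ∫_0^L u(x)^2 dx + ∫_0^L u'(x)^2 dx.
Compute u'(x) = -3*x**2 + 4*x - 3.
Then u(x)^2 = x**6 - 4*x**5 + 10*x**4 - 8*x**3 + x**2 + 12*x + 4 and u'(x)^2 = 9*x**4 - 24*x**3 + 34*x**2 - 24*x + 9.
Integrate each monomial from 0 to 5 using ∫_0^5 c·x^n dx = c·5^(n+1)/(n+1):
  ∫_0^5 u(x)^2 dx = ∫_0^5 (x^6 - 4*x^5 + 10*x^4 - 8*x^3 + x^2 + 12*x + 4) dx. Term by term:
    ∫_0^5 x^6 dx = 78125/7;  ∫_0^5 -4*x^5 dx = -31250/3;  ∫_0^5 10*x^4 dx = 6250;
    ∫_0^5 -8*x^3 dx = -1250;  ∫_0^5 x^2 dx = 125/3;  ∫_0^5 12*x dx = 150;
    ∫_0^5 4 dx = 20.
  Sum: 78125/7 − 31250/3 + 6250 − 1250 + 125/3 + 150 + 20 = 41690/7.
  ∫_0^5 u'(x)^2 dx = ∫_0^5 (9*x^4 - 24*x^3 + 34*x^2 - 24*x + 9) dx. Term by term:
    ∫_0^5 9*x^4 dx = 5625;  ∫_0^5 -24*x^3 dx = -3750;  ∫_0^5 34*x^2 dx = 4250/3;
    ∫_0^5 -24*x dx = -300;  ∫_0^5 9 dx = 45.
  Sum: 5625 − 3750 + 4250/3 − 300 + 45 = 9110/3.
Adding: ||u||_{H^1}^2 = 41690/7 + 9110/3 = 188840/21.


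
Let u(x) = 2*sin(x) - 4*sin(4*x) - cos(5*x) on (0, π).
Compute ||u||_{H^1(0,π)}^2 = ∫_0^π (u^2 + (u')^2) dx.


||u||_{H^1(0,π)}^2 = -1664/9 + 153*π

u'(x) = 5*sin(5*x) + 2*cos(x) - 16*cos(4*x).
Expand u² and (u')² and integrate term by term on (0, π), using: for integers n ≥ 1, ∫_0^π sin²(nx) dx = ∫_0^π cos²(nx) dx = π/2; for n ≠ n', ∫_0^π sin(nx)sin(n'x) dx = ∫_0^π cos(nx)cos(n'x) dx = 0; and by product-to-sum, ∫_0^π sin(nx)cos(n'x) dx = ½∫_0^π [sin((n+n')x) + sin((n−n')x)] dx, which is 0 when n+n' is even and 2n/(n²−n'²) when n+n' is odd (it need not vanish on (0, π)).
  u² squared terms: (-1)²·∫cos(5x)² dx = 1·π/2 = π/2;  (-4)²·∫sin(4x)² dx = 16·π/2 = 8*π;  (2)²·∫sin(x)² dx = 4·π/2 = 2*π.
  u² cross terms: 2·(-1)·(-4)·∫cos(5x)·sin(4x) dx = 8·(-8/9) = -64/9;  2·(-1)·(2)·∫cos(5x)·sin(x) dx = -4·(0) = 0;  2·(-4)·(2)·∫sin(4x)·sin(x) dx = -16·(0) = 0.
  So ∫_0^π u² dx = π/2 + 8*π + 2*π − 64/9 + 0 + 0 = -64/9 + 21*π/2.
  (u')² squared terms: (-16)²·∫cos(4x)² dx = 256·π/2 = 128*π;  (2)²·∫cos(x)² dx = 4·π/2 = 2*π;  (5)²·∫sin(5x)² dx = 25·π/2 = 25*π/2.
  (u')² cross terms: 2·(-16)·(2)·∫cos(4x)·cos(x) dx = -64·(0) = 0;  2·(-16)·(5)·∫cos(4x)·sin(5x) dx = -160·(10/9) = -1600/9;  2·(2)·(5)·∫cos(x)·sin(5x) dx = 20·(0) = 0.
  So ∫_0^π (u')² dx = 128*π + 2*π + 25*π/2 + 0 − 1600/9 + 0 = -1600/9 + 285*π/2.
||u||_{H^1}^2 = (-64/9 + 21*π/2) + (-1600/9 + 285*π/2) = -1664/9 + 153*π.


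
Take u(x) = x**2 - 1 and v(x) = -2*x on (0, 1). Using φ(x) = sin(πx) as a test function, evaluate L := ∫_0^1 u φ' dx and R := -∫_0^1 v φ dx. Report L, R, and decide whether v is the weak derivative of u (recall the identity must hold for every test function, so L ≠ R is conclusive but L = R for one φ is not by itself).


LHS = -2/π, RHS = 2/π. No, v is not the weak derivative of u.

u(x) = x**2 - 1, classical derivative u'(x) = 2*x.
φ(x) = sin(πx), so φ'(x) = π*cos(π*x).
Note φ(0) = φ(1) = 0, so the boundary term u·φ vanishes.
LHS = ∫_0^1 u(x) φ'(x) dx = ∫_0^1 (π*x^2*cos(π*x) - π*cos(π*x)) dx. Term by term:
  ∫_0^1 -π*cos(π*x) dx = 0;  ∫_0^1 π*x^2*cos(π*x) dx = -2/π.
Sum: 0 − 2/π = -2/π.
So LHS = -2/π.
∫_0^1 v(x) φ(x) dx = ∫_0^1 (-2*x*sin(π*x)) dx. Term by term:
  ∫_0^1 -2*x*sin(π*x) dx = -2/π.
So RHS = -∫_0^1 v(x) φ(x) dx = 2/π.
LHS − RHS = -4/π ≠ 0, so the identity fails.
(For a valid weak derivative the identity must hold for EVERY test function, in particular this one. The failure shows v is NOT the weak derivative of u.)
Correct weak derivative would be u'(x) = 2*x.


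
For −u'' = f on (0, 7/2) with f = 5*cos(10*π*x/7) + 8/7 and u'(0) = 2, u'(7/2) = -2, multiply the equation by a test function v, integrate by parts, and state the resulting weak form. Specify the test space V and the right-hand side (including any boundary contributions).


V = H^1(0, 7/2) (v unrestricted at boundary; u is determined up to an additive constant); weak form: ∫_0^7/2 u'v' dx = ∫_0^7/2 (5*cos(10*π*x/7) + 8/7) v dx − 2·v(7/2) − 2·v(0) for all v ∈ V.

Multiply both sides by a test function v and integrate from 0 to 7/2:
  ∫_0^7/2 −u''(x) v(x) dx = ∫_0^7/2 f(x) v(x) dx.
Integrate the LHS by parts once:
  ∫_0^7/2 −u'' v dx = −[u'(x) v(x)]_0^7/2 + ∫_0^7/2 u'(x) v'(x) dx.
Thus ∫_0^7/2 u'(x) v'(x) dx = ∫_0^7/2 f(x) v(x) dx + [u'(x) v(x)]_0^7/2.
Choose V so that boundary terms are either known or forced to vanish.
u has inhomogeneous Neumann u'(0) = 2, u'(7/2) = -2. [u' v]_0^7/2 = (-2)·v(7/2) − (2)·v(0) = − 2·v(7/2) − 2·v(0). Take V = H^1(0, 7/2); boundary term becomes part of RHS.
Weak formulation: find u (satisfying any essential BC) such that ∫_0^7/2 u'(x) v'(x) dx = ∫_0^7/2 f v dx − 2·v(7/2) − 2·v(0) for all v ∈ V (Neumann data are natural BCs: they enter the RHS as boundary terms).
Substituting f(x) = 5*cos(10*π*x/7) + 8/7, the right-hand side is ∫_0^7/2 (5*cos(10*π*x/7) + 8/7) v dx − 2·v(7/2) − 2·v(0).
Compatibility check (pure Neumann): taking v ≡ 1 ∈ V gives 0 = ∫_0^7/2 f dx + (-2) − (2), i.e. ∫_0^7/2 f dx must equal u'(0) − u'(7/2) = 4. Indeed ∫_0^7/2 (5*cos(10*π*x/7) + 8/7) dx = 4, so the data are compatible. The solution is then unique only up to an additive constant (fix it e.g. by requiring ∫_0^7/2 u dx = 0).


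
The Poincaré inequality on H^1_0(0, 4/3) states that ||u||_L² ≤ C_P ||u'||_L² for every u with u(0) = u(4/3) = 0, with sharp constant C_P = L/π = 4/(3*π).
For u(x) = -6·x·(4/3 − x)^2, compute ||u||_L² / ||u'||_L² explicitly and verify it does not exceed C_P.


||u||_L² / ||u'||_L² = 2*sqrt(14)/21 < C_P = 4/(3*π).

u(x) = -6·x·(4/3 − x)^2, so u'(x) = 2*(4 - 9*x)*(x - 4/3).
u(x) = -6·x·(4/3 − x)^2 vanishes at x = 0 and x = 4/3, so u ∈ H^1_0(0, 4/3). Differentiate via the product rule and integrate the resulting polynomials term by term.
  ∫_0^4/3 u² dx = ∫_0^4/3 (36*x^6 - 192*x^5 + 384*x^4 - 1024*x^3/3 + 1024*x^2/9) dx. Term by term:
    ∫_0^4/3 36*x^6 dx = 65536/1701;  ∫_0^4/3 -192*x^5 dx = -131072/729;  ∫_0^4/3 384*x^4 dx = 131072/405;
    ∫_0^4/3 -1024*x^3/3 dx = -65536/243;  ∫_0^4/3 1024*x^2/9 dx = 65536/729.
  Sum: 65536/1701 − 131072/729 + 131072/405 − 65536/243 + 65536/729 = 65536/25515.
  ∫_0^4/3 (u')² dx = ∫_0^4/3 (324*x^4 - 1152*x^3 + 1408*x^2 - 2048*x/3 + 1024/9) dx. Term by term:
    ∫_0^4/3 324*x^4 dx = 4096/15;  ∫_0^4/3 -1152*x^3 dx = -8192/9;  ∫_0^4/3 1408*x^2 dx = 90112/81;
    ∫_0^4/3 -2048*x/3 dx = -16384/27;  ∫_0^4/3 1024/9 dx = 4096/27.
  Sum: 4096/15 − 8192/9 + 90112/81 − 16384/27 + 4096/27 = 8192/405.
∫_0^4/3 u² dx = 65536/25515, so ||u||_L² = 256*sqrt(35)/945.
∫_0^4/3 (u')² dx = 8192/405, so ||u'||_L² = 64*sqrt(10)/45.
Ratio ||u||_L² / ||u'||_L² = 2*sqrt(14)/21.
Sharp Poincaré constant on H^1_0(0, 4/3) is C_P = L/π = 4/(3*π), achieved by sin(3*π/4·x).
A polynomial bump cannot attain the sharp Poincaré constant (only the first sine eigenfunction does), so the ratio is strictly less than C_P, consistent with ||u||_L² ≤ C_P ||u'||_L².


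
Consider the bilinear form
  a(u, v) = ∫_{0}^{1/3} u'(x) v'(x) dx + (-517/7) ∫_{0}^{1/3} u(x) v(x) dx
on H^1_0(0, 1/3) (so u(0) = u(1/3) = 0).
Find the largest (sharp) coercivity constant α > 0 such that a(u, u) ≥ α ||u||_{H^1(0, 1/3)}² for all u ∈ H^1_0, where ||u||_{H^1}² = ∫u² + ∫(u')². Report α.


α = (-517 + 63*π^2)/(7*(1 + 9*π^2))

Coercivity of a(·,·) on H^1_0(0, 1/3) means a(u, u) ≥ α ||u||_{H^1}² for every u ∈ H^1_0.
The interval has length L = 1/3, and Poincaré/coercivity depend only on L. Here a(u, u) = ∫(u')² + (-517/7)·∫u².
Here c = -517/7 < 0 with |c| < (π/L)² = 9*π^2, so coercivity still holds. The condition a(u,u) ≥ α||u||_{H^1}² reads (1−α)∫(u')² ≥ (α−c)∫u². Any admissible α is ≤ 1 (rapidly oscillating u have ∫u²/∫(u')² → 0), and α = 1 would force 0 ≥ (1−c)∫u², impossible since c < 1; so 1−α > 0. By the sharp Poincaré inequality on H^1_0 of an interval of length L, ∫(u')² ≥ (π/L)²∫u² with equality for the first sine mode sin(π(x−x₀)/L) (x₀ the left endpoint), so the inequality holds for all u iff (1−α)(π/L)² ≥ α − c, i.e. α ≤ ((π/L)² + c)/((π/L)² + 1) = (1 + c(L/π)²)/(1 + (L/π)²). (Direct route, valid since c ≤ 0: Poincaré gives c∫u² ≥ c(L/π)²∫(u')², so a(u,u) ≥ (1 + c(L/π)²)∫(u')², while ||u||_{H^1}² ≤ (1 + (L/π)²)∫(u')²; dividing yields the same α.) With (π/L)² = 9*π^2 and c = -517/7, the largest admissible constant is α = ((π/L)² + c)/((π/L)² + 1).
Simplifying, α = (-517 + 63*π^2)/(7*(1 + 9*π^2)).


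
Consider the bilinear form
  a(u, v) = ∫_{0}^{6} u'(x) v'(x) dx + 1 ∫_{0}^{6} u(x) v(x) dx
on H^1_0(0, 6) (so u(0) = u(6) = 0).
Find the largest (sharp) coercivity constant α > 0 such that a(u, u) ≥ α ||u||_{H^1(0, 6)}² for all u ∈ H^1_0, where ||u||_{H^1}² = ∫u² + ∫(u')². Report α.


α = 1

Coercivity of a(·,·) on H^1_0(0, 6) means a(u, u) ≥ α ||u||_{H^1}² for every u ∈ H^1_0.
The interval has length L = 6, and Poincaré/coercivity depend only on L. Here a(u, u) = ∫(u')² + (1)·∫u².
Here c = 1 ≥ 1, so a(u,u) = ∫(u')² + c∫u² ≥ ∫(u')² + ∫u² = ||u||_{H^1}², i.e. α = 1 works. No larger α is possible: a(u,u) ≥ α||u||_{H^1}² means (1−α)∫(u')² ≥ (α−c)∫u², and for the modes u_n = sin(nπ(x−x₀)/L) (x₀ the left endpoint) one has ∫u_n²/∫(u_n')² = (L/(nπ))² → 0, so a(u_n,u_n)/||u_n||_{H^1}² → 1. Hence the optimal constant is α = 1.
Therefore α = 1.


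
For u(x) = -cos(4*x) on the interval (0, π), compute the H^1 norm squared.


||u||_{H^1(0,π)}^2 = 17*π/2

u'(x) = 4*sin(4*x).
Expand u² and (u')² and integrate term by term on (0, π), using: for integers n ≥ 1, ∫_0^π sin²(nx) dx = ∫_0^π cos²(nx) dx = π/2; for n ≠ n', ∫_0^π sin(nx)sin(n'x) dx = ∫_0^π cos(nx)cos(n'x) dx = 0; and by product-to-sum, ∫_0^π sin(nx)cos(n'x) dx = ½∫_0^π [sin((n+n')x) + sin((n−n')x)] dx, which is 0 when n+n' is even and 2n/(n²−n'²) when n+n' is odd (it need not vanish on (0, π)).
  u² squared terms: (-1)²·∫cos(4x)² dx = 1·π/2 = π/2.
  So ∫_0^π u² dx = π/2.
  (u')² squared terms: (4)²·∫sin(4x)² dx = 16·π/2 = 8*π.
  So ∫_0^π (u')² dx = 8*π.
||u||_{H^1}^2 = (π/2) + (8*π) = 17*π/2.


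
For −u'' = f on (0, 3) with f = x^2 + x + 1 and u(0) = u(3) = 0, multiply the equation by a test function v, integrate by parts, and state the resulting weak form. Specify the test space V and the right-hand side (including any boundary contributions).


V = H^1_0(0, 3) (so v(0) = v(3) = 0); weak form: ∫_0^3 u'v' dx = ∫_0^3 (x^2 + x + 1) v dx for all v ∈ V.

Multiply both sides by a test function v and integrate from 0 to 3:
  ∫_0^3 −u''(x) v(x) dx = ∫_0^3 f(x) v(x) dx.
Integrate the LHS by parts once:
  ∫_0^3 −u'' v dx = −[u'(x) v(x)]_0^3 + ∫_0^3 u'(x) v'(x) dx.
Thus ∫_0^3 u'(x) v'(x) dx = ∫_0^3 f(x) v(x) dx + [u'(x) v(x)]_0^3.
Choose V so that boundary terms are either known or forced to vanish.
u is Dirichlet: u(0) = u(3) = 0. Let V = H^1_0(0, 3); then v(0) = v(3) = 0, and [u' v]_0^3 = 0.
Weak formulation: find u (satisfying any essential BC) such that ∫_0^3 u'(x) v'(x) dx = ∫_0^3 f v dx for all v ∈ V.
Substituting f(x) = x^2 + x + 1, the right-hand side is ∫_0^3 (x^2 + x + 1) v dx.


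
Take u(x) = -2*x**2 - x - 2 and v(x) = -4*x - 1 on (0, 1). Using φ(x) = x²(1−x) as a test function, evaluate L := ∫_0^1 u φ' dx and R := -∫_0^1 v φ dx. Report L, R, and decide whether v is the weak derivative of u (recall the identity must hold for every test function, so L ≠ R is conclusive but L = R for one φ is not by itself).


LHS = 17/60, RHS = 17/60. Yes, v = u' weakly.

u(x) = -2*x**2 - x - 2, classical derivative u'(x) = -4*x - 1.
φ(x) = x²(1−x), so φ'(x) = x*(2 - 3*x).
Note φ(0) = φ(1) = 0, so the boundary term u·φ vanishes.
LHS = ∫_0^1 u(x) φ'(x) dx = ∫_0^1 (6*x^4 - x^3 + 4*x^2 - 4*x) dx. Term by term:
  ∫_0^1 6*x^4 dx = 6/5;  ∫_0^1 -x^3 dx = -1/4;  ∫_0^1 4*x^2 dx = 4/3;
  ∫_0^1 -4*x dx = -2.
Sum: 6/5 − 1/4 + 4/3 − 2 = 17/60.
So LHS = 17/60.
∫_0^1 v(x) φ(x) dx = ∫_0^1 (4*x^4 - 3*x^3 - x^2) dx. Term by term:
  ∫_0^1 4*x^4 dx = 4/5;  ∫_0^1 -3*x^3 dx = -3/4;  ∫_0^1 -x^2 dx = -1/3.
Sum: 4/5 − 3/4 − 1/3 = -17/60.
So RHS = -∫_0^1 v(x) φ(x) dx = 17/60.
LHS = RHS, so the identity holds for this test φ.
Moreover u is smooth here and v(x) = u'(x) = -4*x - 1 pointwise, so the identity holds for every test function. Hence v is the weak derivative of u.


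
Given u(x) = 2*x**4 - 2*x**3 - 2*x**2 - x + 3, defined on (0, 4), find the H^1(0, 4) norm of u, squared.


||u||_{H^1}^2 = 40609064/315

The H^1 norm (squared) on an interval (0, L) is
  ||u||_{H^1}^2 = ∫_0^L u(x)^2 dx + ∫_0^L u'(x)^2 dx.
Compute u'(x) = 8*x**3 - 6*x**2 - 4*x - 1.
Then u(x)^2 = 4*x**8 - 8*x**7 - 4*x**6 + 4*x**5 + 20*x**4 - 8*x**3 - 11*x**2 - 6*x + 9 and u'(x)^2 = 64*x**6 - 96*x**5 - 28*x**4 + 32*x**3 + 28*x**2 + 8*x + 1.
Integrate each monomial from 0 to 4 using ∫_0^4 c·x^n dx = c·4^(n+1)/(n+1):
  ∫_0^4 u(x)^2 dx = ∫_0^4 (4*x^8 - 8*x^7 - 4*x^6 + 4*x^5 + 20*x^4 - 8*x^3 - 11*x^2 - 6*x + 9) dx. Term by term:
    ∫_0^4 4*x^8 dx = 1048576/9;  ∫_0^4 -8*x^7 dx = -65536;  ∫_0^4 -4*x^6 dx = -65536/7;
    ∫_0^4 4*x^5 dx = 8192/3;  ∫_0^4 20*x^4 dx = 4096;  ∫_0^4 -8*x^3 dx = -512;
    ∫_0^4 -11*x^2 dx = -704/3;  ∫_0^4 -6*x dx = -48;  ∫_0^4 9 dx = 36.
  Sum: 1048576/9 − 65536 − 65536/7 + 8192/3 + 4096 − 512 − 704/3 − 48 + 36 = 3003724/63.
  ∫_0^4 u'(x)^2 dx = ∫_0^4 (64*x^6 - 96*x^5 - 28*x^4 + 32*x^3 + 28*x^2 + 8*x + 1) dx. Term by term:
    ∫_0^4 64*x^6 dx = 1048576/7;  ∫_0^4 -96*x^5 dx = -65536;  ∫_0^4 -28*x^4 dx = -28672/5;
    ∫_0^4 32*x^3 dx = 2048;  ∫_0^4 28*x^2 dx = 1792/3;  ∫_0^4 8*x dx = 64;
    ∫_0^4 1 dx = 4.
  Sum: 1048576/7 − 65536 − 28672/5 + 2048 + 1792/3 + 64 + 4 = 8530148/105.
Adding: ||u||_{H^1}^2 = 3003724/63 + 8530148/105 = 40609064/315.


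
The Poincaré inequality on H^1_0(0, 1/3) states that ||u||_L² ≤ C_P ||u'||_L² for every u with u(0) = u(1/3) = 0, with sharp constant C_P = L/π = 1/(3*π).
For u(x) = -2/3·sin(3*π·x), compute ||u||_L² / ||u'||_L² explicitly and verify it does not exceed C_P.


||u||_L² / ||u'||_L² = 1/(3*π) = C_P.

u(x) = -2/3·sin(3*π·x), so u'(x) = -2*π*cos(3*π*x).
Writing u(x) = A·sin(kπx/L) with A = -2/3 and k = 1, use ∫_0^L sin²(kπx/L) dx = L/2 and ∫_0^L cos²(kπx/L) dx = L/2.
u² = 4/9·sin²(3*π·x) and (u')² = 4*π^2·cos²(3*π·x), and each of sin², cos² integrates to L/2 = 1/6 over (0, 1/3).
∫_0^1/3 u² dx = 2/27, so ||u||_L² = sqrt(6)/9.
∫_0^1/3 (u')² dx = 2*π^2/3, so ||u'||_L² = sqrt(6)*π/3.
Ratio ||u||_L² / ||u'||_L² = 1/(3*π).
Sharp Poincaré constant on H^1_0(0, 1/3) is C_P = L/π = 1/(3*π), achieved by sin(3*π·x).
This is the k = 1 eigenfunction (up to amplitude), so the ratio equals the sharp Poincaré constant exactly.


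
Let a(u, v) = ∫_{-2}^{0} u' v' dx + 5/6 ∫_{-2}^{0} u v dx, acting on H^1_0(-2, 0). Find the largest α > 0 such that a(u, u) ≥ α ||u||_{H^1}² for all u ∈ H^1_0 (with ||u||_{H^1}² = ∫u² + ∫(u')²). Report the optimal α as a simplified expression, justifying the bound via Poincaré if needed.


α = (10/3 + π^2)/(4 + π^2)

Coercivity of a(·,·) on H^1_0(-2, 0) means a(u, u) ≥ α ||u||_{H^1}² for every u ∈ H^1_0.
The interval has length L = 2, and Poincaré/coercivity depend only on L. Here a(u, u) = ∫(u')² + (5/6)·∫u².
Here 0 < c = 5/6 < 1. The condition a(u,u) ≥ α||u||_{H^1}² reads (1−α)∫(u')² ≥ (α−c)∫u². Any admissible α is ≤ 1 (rapidly oscillating u have ∫u²/∫(u')² → 0), and α = 1 would force 0 ≥ (1−c)∫u², impossible since c < 1; so 1−α > 0. By the sharp Poincaré inequality on H^1_0 of an interval of length L, ∫(u')² ≥ (π/L)²∫u² with equality for the first sine mode sin(π(x−x₀)/L) (x₀ the left endpoint), so the inequality holds for all u iff (1−α)(π/L)² ≥ α − c, i.e. α ≤ ((π/L)² + c)/((π/L)² + 1) = (1 + c(L/π)²)/(1 + (L/π)²). With (π/L)² = π^2/4 and c = 5/6, the largest admissible constant is α = ((π/L)² + c)/((π/L)² + 1).
Simplifying, α = (10/3 + π^2)/(4 + π^2).


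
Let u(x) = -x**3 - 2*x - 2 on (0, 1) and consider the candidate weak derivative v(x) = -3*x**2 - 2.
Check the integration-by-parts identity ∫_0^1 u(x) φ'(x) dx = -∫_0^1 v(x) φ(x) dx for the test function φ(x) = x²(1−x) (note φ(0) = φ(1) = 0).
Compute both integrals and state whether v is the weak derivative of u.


LHS = 4/15, RHS = 4/15. Yes, v = u' weakly.

u(x) = -x**3 - 2*x - 2, classical derivative u'(x) = -3*x**2 - 2.
φ(x) = x²(1−x), so φ'(x) = x*(2 - 3*x).
Note φ(0) = φ(1) = 0, so the boundary term u·φ vanishes.
LHS = ∫_0^1 u(x) φ'(x) dx = ∫_0^1 (3*x^5 - 2*x^4 + 6*x^3 + 2*x^2 - 4*x) dx. Term by term:
  ∫_0^1 3*x^5 dx = 1/2;  ∫_0^1 -2*x^4 dx = -2/5;  ∫_0^1 6*x^3 dx = 3/2;
  ∫_0^1 2*x^2 dx = 2/3;  ∫_0^1 -4*x dx = -2.
Sum: 1/2 − 2/5 + 3/2 + 2/3 − 2 = 4/15.
So LHS = 4/15.
∫_0^1 v(x) φ(x) dx = ∫_0^1 (3*x^5 - 3*x^4 + 2*x^3 - 2*x^2) dx. Term by term:
  ∫_0^1 3*x^5 dx = 1/2;  ∫_0^1 -3*x^4 dx = -3/5;  ∫_0^1 2*x^3 dx = 1/2;
  ∫_0^1 -2*x^2 dx = -2/3.
Sum: 1/2 − 3/5 + 1/2 − 2/3 = -4/15.
So RHS = -∫_0^1 v(x) φ(x) dx = 4/15.
LHS = RHS, so the identity holds for this test φ.
Moreover u is smooth here and v(x) = u'(x) = -3*x**2 - 2 pointwise, so the identity holds for every test function. Hence v is the weak derivative of u.


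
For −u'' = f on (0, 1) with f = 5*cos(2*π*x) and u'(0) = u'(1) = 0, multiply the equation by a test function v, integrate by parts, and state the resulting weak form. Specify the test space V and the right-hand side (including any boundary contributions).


V = H^1(0, 1) (no boundary constraint on v; u is determined up to an additive constant); weak form: ∫_0^1 u'v' dx = ∫_0^1 (5*cos(2*π*x)) v dx for all v ∈ V.

Multiply both sides by a test function v and integrate from 0 to 1:
  ∫_0^1 −u''(x) v(x) dx = ∫_0^1 f(x) v(x) dx.
Integrate the LHS by parts once:
  ∫_0^1 −u'' v dx = −[u'(x) v(x)]_0^1 + ∫_0^1 u'(x) v'(x) dx.
Thus ∫_0^1 u'(x) v'(x) dx = ∫_0^1 f(x) v(x) dx + [u'(x) v(x)]_0^1.
Choose V so that boundary terms are either known or forced to vanish.
u has homogeneous Neumann: u'(0) = u'(1) = 0. So [u' v]_0^1 = 0·v(1) − 0·v(0) = 0 for any v; take V = H^1(0, 1).
Weak formulation: find u (satisfying any essential BC) such that ∫_0^1 u'(x) v'(x) dx = ∫_0^1 f v dx for all v ∈ V (homogeneous Neumann, so boundary terms vanish).
Substituting f(x) = 5*cos(2*π*x), the right-hand side is ∫_0^1 (5*cos(2*π*x)) v dx.
Compatibility check (pure Neumann): taking v ≡ 1 ∈ V gives 0 = ∫_0^1 f dx + (0) − (0), i.e. ∫_0^1 f dx must equal u'(0) − u'(1) = 0. Indeed ∫_0^1 (5*cos(2*π*x)) dx = 0, so the data are compatible. The solution is then unique only up to an additive constant (fix it e.g. by requiring ∫_0^1 u dx = 0).


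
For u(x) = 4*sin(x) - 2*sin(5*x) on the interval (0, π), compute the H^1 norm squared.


||u||_{H^1(0,π)}^2 = 68*π

u'(x) = 4*cos(x) - 10*cos(5*x).
Expand u² and (u')² and integrate term by term on (0, π), using: for integers n ≥ 1, ∫_0^π sin²(nx) dx = ∫_0^π cos²(nx) dx = π/2; for n ≠ n', ∫_0^π sin(nx)sin(n'x) dx = ∫_0^π cos(nx)cos(n'x) dx = 0; and by product-to-sum, ∫_0^π sin(nx)cos(n'x) dx = ½∫_0^π [sin((n+n')x) + sin((n−n')x)] dx, which is 0 when n+n' is even and 2n/(n²−n'²) when n+n' is odd (it need not vanish on (0, π)).
  u² squared terms: (-2)²·∫sin(5x)² dx = 4·π/2 = 2*π;  (4)²·∫sin(x)² dx = 16·π/2 = 8*π.
  u² cross terms: 2·(-2)·(4)·∫sin(5x)·sin(x) dx = -16·(0) = 0.
  So ∫_0^π u² dx = 2*π + 8*π + 0 = 10*π.
  (u')² squared terms: (-10)²·∫cos(5x)² dx = 100·π/2 = 50*π;  (4)²·∫cos(x)² dx = 16·π/2 = 8*π.
  (u')² cross terms: 2·(-10)·(4)·∫cos(5x)·cos(x) dx = -80·(0) = 0.
  So ∫_0^π (u')² dx = 50*π + 8*π + 0 = 58*π.
||u||_{H^1}^2 = (10*π) + (58*π) = 68*π.


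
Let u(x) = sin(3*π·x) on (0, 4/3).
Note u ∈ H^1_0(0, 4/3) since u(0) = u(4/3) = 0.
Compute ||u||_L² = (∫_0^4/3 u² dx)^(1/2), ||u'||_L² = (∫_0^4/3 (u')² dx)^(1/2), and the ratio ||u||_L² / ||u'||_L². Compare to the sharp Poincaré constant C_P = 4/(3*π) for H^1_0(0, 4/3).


||u||_L² / ||u'||_L² = 1/(3*π) < C_P = 4/(3*π).

u(x) = sin(3*π·x), so u'(x) = 3*π*cos(3*π*x).
Writing u(x) = A·sin(kπx/L) with A = 1 and k = 4, use ∫_0^L sin²(kπx/L) dx = L/2 and ∫_0^L cos²(kπx/L) dx = L/2.
u² = 1·sin²(3*π·x) and (u')² = 9*π^2·cos²(3*π·x), and each of sin², cos² integrates to L/2 = 2/3 over (0, 4/3).
∫_0^4/3 u² dx = 2/3, so ||u||_L² = sqrt(6)/3.
∫_0^4/3 (u')² dx = 6*π^2, so ||u'||_L² = sqrt(6)*π.
Ratio ||u||_L² / ||u'||_L² = 1/(3*π).
Sharp Poincaré constant on H^1_0(0, 4/3) is C_P = L/π = 4/(3*π), achieved by sin(3*π/4·x).
This is the k = 4 harmonic; the ratio L/(kπ) is strictly less than C_P = L/π, consistent with the sharp inequality ||u||_L² ≤ C_P ||u'||_L².


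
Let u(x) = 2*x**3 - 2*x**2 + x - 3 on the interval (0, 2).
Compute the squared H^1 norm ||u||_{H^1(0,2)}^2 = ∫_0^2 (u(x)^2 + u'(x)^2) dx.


||u||_{H^1}^2 = 4016/35

The H^1 norm (squared) on an interval (0, L) is
  ||u||_{H^1}^2 = ∫_0^L u(x)^2 dx + ∫_0^L u'(x)^2 dx.
Compute u'(x) = 6*x**2 - 4*x + 1.
Then u(x)^2 = 4*x**6 - 8*x**5 + 8*x**4 - 16*x**3 + 13*x**2 - 6*x + 9 and u'(x)^2 = 36*x**4 - 48*x**3 + 28*x**2 - 8*x + 1.
Integrate each monomial from 0 to 2 using ∫_0^2 c·x^n dx = c·2^(n+1)/(n+1):
  ∫_0^2 u(x)^2 dx = ∫_0^2 (4*x^6 - 8*x^5 + 8*x^4 - 16*x^3 + 13*x^2 - 6*x + 9) dx. Term by term:
    ∫_0^2 4*x^6 dx = 512/7;  ∫_0^2 -8*x^5 dx = -256/3;  ∫_0^2 8*x^4 dx = 256/5;
    ∫_0^2 -16*x^3 dx = -64;  ∫_0^2 13*x^2 dx = 104/3;  ∫_0^2 -6*x dx = -12;
    ∫_0^2 9 dx = 18.
  Sum: 512/7 − 256/3 + 256/5 − 64 + 104/3 − 12 + 18 = 1646/105.
  ∫_0^2 u'(x)^2 dx = ∫_0^2 (36*x^4 - 48*x^3 + 28*x^2 - 8*x + 1) dx. Term by term:
    ∫_0^2 36*x^4 dx = 1152/5;  ∫_0^2 -48*x^3 dx = -192;  ∫_0^2 28*x^2 dx = 224/3;
    ∫_0^2 -8*x dx = -16;  ∫_0^2 1 dx = 2.
  Sum: 1152/5 − 192 + 224/3 − 16 + 2 = 1486/15.
Adding: ||u||_{H^1}^2 = 1646/105 + 1486/15 = 4016/35.


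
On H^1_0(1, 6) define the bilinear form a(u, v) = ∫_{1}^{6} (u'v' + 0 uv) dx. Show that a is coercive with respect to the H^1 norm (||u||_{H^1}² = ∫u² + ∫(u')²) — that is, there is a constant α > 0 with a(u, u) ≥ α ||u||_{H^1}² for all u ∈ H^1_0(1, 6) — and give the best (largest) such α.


α = π^2/(π^2 + 25)

Coercivity of a(·,·) on H^1_0(1, 6) means a(u, u) ≥ α ||u||_{H^1}² for every u ∈ H^1_0.
The interval has length L = 5, and Poincaré/coercivity depend only on L. Here a(u, u) = ∫(u')² + (0)·∫u².
Here c = 0, so a(u,u) = ∫(u')² alone. The condition a(u,u) ≥ α||u||_{H^1}² reads (1−α)∫(u')² ≥ (α−c)∫u². Any admissible α is ≤ 1 (rapidly oscillating u have ∫u²/∫(u')² → 0), and α = 1 would force 0 ≥ (1−c)∫u², impossible since c < 1; so 1−α > 0. By the sharp Poincaré inequality on H^1_0 of an interval of length L, ∫(u')² ≥ (π/L)²∫u² with equality for the first sine mode sin(π(x−x₀)/L) (x₀ the left endpoint), so the inequality holds for all u iff (1−α)(π/L)² ≥ α − c, i.e. α ≤ ((π/L)² + c)/((π/L)² + 1) = (1 + c(L/π)²)/(1 + (L/π)²). (Direct route, valid since c ≤ 0: Poincaré gives c∫u² ≥ c(L/π)²∫(u')², so a(u,u) ≥ (1 + c(L/π)²)∫(u')², while ||u||_{H^1}² ≤ (1 + (L/π)²)∫(u')²; dividing yields the same α.) With (π/L)² = π^2/25 and c = 0, the largest admissible constant is α = ((π/L)² + c)/((π/L)² + 1).
Simplifying, α = π^2/(π^2 + 25).


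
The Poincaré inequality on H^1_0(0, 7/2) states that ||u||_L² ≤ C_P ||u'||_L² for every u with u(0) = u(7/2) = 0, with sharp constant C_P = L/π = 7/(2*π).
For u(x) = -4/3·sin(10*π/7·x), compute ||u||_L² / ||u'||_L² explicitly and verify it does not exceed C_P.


||u||_L² / ||u'||_L² = 7/(10*π) < C_P = 7/(2*π).

u(x) = -4/3·sin(10*π/7·x), so u'(x) = -40*π*cos(10*π*x/7)/21.
Writing u(x) = A·sin(kπx/L) with A = -4/3 and k = 5, use ∫_0^L sin²(kπx/L) dx = L/2 and ∫_0^L cos²(kπx/L) dx = L/2.
u² = 16/9·sin²(10*π/7·x) and (u')² = 1600*π^2/441·cos²(10*π/7·x), and each of sin², cos² integrates to L/2 = 7/4 over (0, 7/2).
∫_0^7/2 u² dx = 28/9, so ||u||_L² = 2*sqrt(7)/3.
∫_0^7/2 (u')² dx = 400*π^2/63, so ||u'||_L² = 20*sqrt(7)*π/21.
Ratio ||u||_L² / ||u'||_L² = 7/(10*π).
Sharp Poincaré constant on H^1_0(0, 7/2) is C_P = L/π = 7/(2*π), achieved by sin(2*π/7·x).
This is the k = 5 harmonic; the ratio L/(kπ) is strictly less than C_P = L/π, consistent with the sharp inequality ||u||_L² ≤ C_P ||u'||_L².


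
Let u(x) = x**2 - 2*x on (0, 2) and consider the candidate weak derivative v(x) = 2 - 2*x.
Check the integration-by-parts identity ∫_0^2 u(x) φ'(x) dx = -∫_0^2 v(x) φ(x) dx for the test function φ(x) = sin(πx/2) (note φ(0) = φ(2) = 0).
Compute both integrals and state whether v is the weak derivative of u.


LHS = 0, RHS = 0. No, v is not the weak derivative of u.

u(x) = x**2 - 2*x, classical derivative u'(x) = 2*x - 2.
φ(x) = sin(πx/2), so φ'(x) = π*cos(π*x/2)/2.
Note φ(0) = φ(2) = 0, so the boundary term u·φ vanishes.
LHS = ∫_0^2 u(x) φ'(x) dx = ∫_0^2 (π*x^2*cos(π*x/2)/2 - π*x*cos(π*x/2)) dx. Term by term:
  ∫_0^2 π*x^2*cos(π*x/2)/2 dx = -8/π;  ∫_0^2 -π*x*cos(π*x/2) dx = 8/π.
Sum: -8/π + 8/π = 0.
So LHS = 0.
∫_0^2 v(x) φ(x) dx = ∫_0^2 (-2*x*sin(π*x/2) + 2*sin(π*x/2)) dx. Term by term:
  ∫_0^2 2*sin(π*x/2) dx = 8/π;  ∫_0^2 -2*x*sin(π*x/2) dx = -8/π.
Sum: 8/π − 8/π = 0.
So RHS = -∫_0^2 v(x) φ(x) dx = 0.
LHS = RHS, so the identity holds for this particular φ. But this is necessary, not sufficient: a weak derivative must satisfy the identity for EVERY test function in C_c^∞(0, 2).
Here u is smooth, so its weak derivative equals its classical derivative u'(x) = 2*x - 2. Since v(x) = 2 - 2*x ≠ u'(x), v is NOT the weak derivative of u — the agreement for this single φ is a coincidence (the difference v − u' happens to be L²-orthogonal to this φ).


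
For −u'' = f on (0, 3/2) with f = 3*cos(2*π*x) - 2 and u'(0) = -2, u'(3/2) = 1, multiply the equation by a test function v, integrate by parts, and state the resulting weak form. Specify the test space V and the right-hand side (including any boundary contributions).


V = H^1(0, 3/2) (v unrestricted at boundary; u is determined up to an additive constant); weak form: ∫_0^3/2 u'v' dx = ∫_0^3/2 (3*cos(2*π*x) - 2) v dx + v(3/2) + 2·v(0) for all v ∈ V.

Multiply both sides by a test function v and integrate from 0 to 3/2:
  ∫_0^3/2 −u''(x) v(x) dx = ∫_0^3/2 f(x) v(x) dx.
Integrate the LHS by parts once:
  ∫_0^3/2 −u'' v dx = −[u'(x) v(x)]_0^3/2 + ∫_0^3/2 u'(x) v'(x) dx.
Thus ∫_0^3/2 u'(x) v'(x) dx = ∫_0^3/2 f(x) v(x) dx + [u'(x) v(x)]_0^3/2.
Choose V so that boundary terms are either known or forced to vanish.
u has inhomogeneous Neumann u'(0) = -2, u'(3/2) = 1. [u' v]_0^3/2 = (1)·v(3/2) − (-2)·v(0) = v(3/2) + 2·v(0). Take V = H^1(0, 3/2); boundary term becomes part of RHS.
Weak formulation: find u (satisfying any essential BC) such that ∫_0^3/2 u'(x) v'(x) dx = ∫_0^3/2 f v dx + v(3/2) + 2·v(0) for all v ∈ V (Neumann data are natural BCs: they enter the RHS as boundary terms).
Substituting f(x) = 3*cos(2*π*x) - 2, the right-hand side is ∫_0^3/2 (3*cos(2*π*x) - 2) v dx + v(3/2) + 2·v(0).
Compatibility check (pure Neumann): taking v ≡ 1 ∈ V gives 0 = ∫_0^3/2 f dx + (1) − (-2), i.e. ∫_0^3/2 f dx must equal u'(0) − u'(3/2) = -3. Indeed ∫_0^3/2 (3*cos(2*π*x) - 2) dx = -3, so the data are compatible. The solution is then unique only up to an additive constant (fix it e.g. by requiring ∫_0^3/2 u dx = 0).


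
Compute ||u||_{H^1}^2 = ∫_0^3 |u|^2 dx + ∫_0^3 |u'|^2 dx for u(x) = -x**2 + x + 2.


||u||_{H^1}^2 = 321/10

The H^1 norm (squared) on an interval (0, L) is
  ||u||_{H^1}^2 = ∫_0^L u(x)^2 dx + ∫_0^L u'(x)^2 dx.
Compute u'(x) = 1 - 2*x.
Then u(x)^2 = x**4 - 2*x**3 - 3*x**2 + 4*x + 4 and u'(x)^2 = 4*x**2 - 4*x + 1.
Integrate each monomial from 0 to 3 using ∫_0^3 c·x^n dx = c·3^(n+1)/(n+1):
  ∫_0^3 u(x)^2 dx = ∫_0^3 (x^4 - 2*x^3 - 3*x^2 + 4*x + 4) dx. Term by term:
    ∫_0^3 x^4 dx = 243/5;  ∫_0^3 -2*x^3 dx = -81/2;  ∫_0^3 -3*x^2 dx = -27;
    ∫_0^3 4*x dx = 18;  ∫_0^3 4 dx = 12.
  Sum: 243/5 − 81/2 − 27 + 18 + 12 = 111/10.
  ∫_0^3 u'(x)^2 dx = ∫_0^3 (4*x^2 - 4*x + 1) dx. Term by term:
    ∫_0^3 4*x^2 dx = 36;  ∫_0^3 -4*x dx = -18;  ∫_0^3 1 dx = 3.
  Sum: 36 − 18 + 3 = 21.
Adding: ||u||_{H^1}^2 = 111/10 + 21 = 321/10.


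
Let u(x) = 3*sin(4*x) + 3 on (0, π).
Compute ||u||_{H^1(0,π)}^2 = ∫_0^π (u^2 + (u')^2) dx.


||u||_{H^1(0,π)}^2 = 171*π/2

u'(x) = 12*cos(4*x).
Expand u² and (u')² and integrate term by term on (0, π), using: for integers n ≥ 1, ∫_0^π sin²(nx) dx = ∫_0^π cos²(nx) dx = π/2; for n ≠ n', ∫_0^π sin(nx)sin(n'x) dx = ∫_0^π cos(nx)cos(n'x) dx = 0; and by product-to-sum, ∫_0^π sin(nx)cos(n'x) dx = ½∫_0^π [sin((n+n')x) + sin((n−n')x)] dx, which is 0 when n+n' is even and 2n/(n²−n'²) when n+n' is odd (it need not vanish on (0, π)). For the constant mode: ∫_0^π 1 dx = π, ∫_0^π cos(nx) dx = 0, ∫_0^π sin(nx) dx = (1−(−1)^n)/n.
  u² squared terms: (3)²·∫1 dx = 9·π = 9*π;  (3)²·∫sin(4x)² dx = 9·π/2 = 9*π/2.
  u² cross terms: 2·(3)·(3)·∫1·sin(4x) dx = 18·(0) = 0.
  So ∫_0^π u² dx = 9*π + 9*π/2 + 0 = 27*π/2.
  (u')² squared terms: (12)²·∫cos(4x)² dx = 144·π/2 = 72*π.
  So ∫_0^π (u')² dx = 72*π.
||u||_{H^1}^2 = (27*π/2) + (72*π) = 171*π/2.


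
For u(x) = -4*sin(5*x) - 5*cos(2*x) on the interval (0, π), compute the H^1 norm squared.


||u||_{H^1(0,π)}^2 = 2000/21 + 541*π/2

u'(x) = 10*sin(2*x) - 20*cos(5*x).
Expand u² and (u')² and integrate term by term on (0, π), using: for integers n ≥ 1, ∫_0^π sin²(nx) dx = ∫_0^π cos²(nx) dx = π/2; for n ≠ n', ∫_0^π sin(nx)sin(n'x) dx = ∫_0^π cos(nx)cos(n'x) dx = 0; and by product-to-sum, ∫_0^π sin(nx)cos(n'x) dx = ½∫_0^π [sin((n+n')x) + sin((n−n')x)] dx, which is 0 when n+n' is even and 2n/(n²−n'²) when n+n' is odd (it need not vanish on (0, π)).
  u² squared terms: (-5)²·∫cos(2x)² dx = 25·π/2 = 25*π/2;  (-4)²·∫sin(5x)² dx = 16·π/2 = 8*π.
  u² cross terms: 2·(-5)·(-4)·∫cos(2x)·sin(5x) dx = 40·(10/21) = 400/21.
  So ∫_0^π u² dx = 25*π/2 + 8*π + 400/21 = 400/21 + 41*π/2.
  (u')² squared terms: (-20)²·∫cos(5x)² dx = 400·π/2 = 200*π;  (10)²·∫sin(2x)² dx = 100·π/2 = 50*π.
  (u')² cross terms: 2·(-20)·(10)·∫cos(5x)·sin(2x) dx = -400·(-4/21) = 1600/21.
  So ∫_0^π (u')² dx = 200*π + 50*π + 1600/21 = 1600/21 + 250*π.
||u||_{H^1}^2 = (400/21 + 41*π/2) + (1600/21 + 250*π) = 2000/21 + 541*π/2.


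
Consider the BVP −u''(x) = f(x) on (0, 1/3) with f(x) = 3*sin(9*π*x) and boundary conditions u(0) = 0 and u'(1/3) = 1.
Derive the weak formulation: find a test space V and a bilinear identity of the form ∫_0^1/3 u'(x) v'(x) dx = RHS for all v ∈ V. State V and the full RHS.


V = {v ∈ H^1(0, 1/3) : v(0) = 0} (test functions vanish at x = 0 where u is specified); weak form: ∫_0^1/3 u'v' dx = ∫_0^1/3 (3*sin(9*π*x)) v dx + v(1/3) for all v ∈ V.

Multiply both sides by a test function v and integrate from 0 to 1/3:
  ∫_0^1/3 −u''(x) v(x) dx = ∫_0^1/3 f(x) v(x) dx.
Integrate the LHS by parts once:
  ∫_0^1/3 −u'' v dx = −[u'(x) v(x)]_0^1/3 + ∫_0^1/3 u'(x) v'(x) dx.
Thus ∫_0^1/3 u'(x) v'(x) dx = ∫_0^1/3 f(x) v(x) dx + [u'(x) v(x)]_0^1/3.
Choose V so that boundary terms are either known or forced to vanish.
Mixed BC: u(0) = 0 (Dirichlet) and u'(1/3) = 1 (Neumann). Define V = {v ∈ H^1(0, 1/3) : v(0) = 0}. Then [u' v]_0^1/3 = u'(1/3)·v(1/3) − u'(0)·0 = v(1/3).
Weak formulation: find u (satisfying any essential BC) such that ∫_0^1/3 u'(x) v'(x) dx = ∫_0^1/3 f v dx + v(1/3) for all v ∈ V (Dirichlet at 0 absorbed into V; Neumann datum at x = 1/3 contributes the boundary term).
Substituting f(x) = 3*sin(9*π*x), the right-hand side is ∫_0^1/3 (3*sin(9*π*x)) v dx + v(1/3).


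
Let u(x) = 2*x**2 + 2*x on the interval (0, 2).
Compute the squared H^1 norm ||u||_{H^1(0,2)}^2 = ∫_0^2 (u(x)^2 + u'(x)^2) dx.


||u||_{H^1}^2 = 2264/15

The H^1 norm (squared) on an interval (0, L) is
  ||u||_{H^1}^2 = ∫_0^L u(x)^2 dx + ∫_0^L u'(x)^2 dx.
Compute u'(x) = 4*x + 2.
Then u(x)^2 = 4*x**4 + 8*x**3 + 4*x**2 and u'(x)^2 = 16*x**2 + 16*x + 4.
Integrate each monomial from 0 to 2 using ∫_0^2 c·x^n dx = c·2^(n+1)/(n+1):
  ∫_0^2 u(x)^2 dx = ∫_0^2 (4*x^4 + 8*x^3 + 4*x^2) dx. Term by term:
    ∫_0^2 4*x^4 dx = 128/5;  ∫_0^2 8*x^3 dx = 32;  ∫_0^2 4*x^2 dx = 32/3.
  Sum: 128/5 + 32 + 32/3 = 1024/15.
  ∫_0^2 u'(x)^2 dx = ∫_0^2 (16*x^2 + 16*x + 4) dx. Term by term:
    ∫_0^2 16*x^2 dx = 128/3;  ∫_0^2 16*x dx = 32;  ∫_0^2 4 dx = 8.
  Sum: 128/3 + 32 + 8 = 248/3.
Adding: ||u||_{H^1}^2 = 1024/15 + 248/3 = 2264/15.


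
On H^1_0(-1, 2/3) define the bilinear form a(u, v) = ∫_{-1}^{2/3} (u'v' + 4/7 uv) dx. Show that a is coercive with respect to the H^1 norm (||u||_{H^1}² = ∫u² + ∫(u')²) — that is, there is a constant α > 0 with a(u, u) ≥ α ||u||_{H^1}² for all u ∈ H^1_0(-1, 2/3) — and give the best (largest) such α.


α = (100 + 63*π^2)/(7*(25 + 9*π^2))

Coercivity of a(·,·) on H^1_0(-1, 2/3) means a(u, u) ≥ α ||u||_{H^1}² for every u ∈ H^1_0.
The interval has length L = 5/3, and Poincaré/coercivity depend only on L. Here a(u, u) = ∫(u')² + (4/7)·∫u².
Here 0 < c = 4/7 < 1. The condition a(u,u) ≥ α||u||_{H^1}² reads (1−α)∫(u')² ≥ (α−c)∫u². Any admissible α is ≤ 1 (rapidly oscillating u have ∫u²/∫(u')² → 0), and α = 1 would force 0 ≥ (1−c)∫u², impossible since c < 1; so 1−α > 0. By the sharp Poincaré inequality on H^1_0 of an interval of length L, ∫(u')² ≥ (π/L)²∫u² with equality for the first sine mode sin(π(x−x₀)/L) (x₀ the left endpoint), so the inequality holds for all u iff (1−α)(π/L)² ≥ α − c, i.e. α ≤ ((π/L)² + c)/((π/L)² + 1) = (1 + c(L/π)²)/(1 + (L/π)²). With (π/L)² = 9*π^2/25 and c = 4/7, the largest admissible constant is α = ((π/L)² + c)/((π/L)² + 1).
Simplifying, α = (100 + 63*π^2)/(7*(25 + 9*π^2)).


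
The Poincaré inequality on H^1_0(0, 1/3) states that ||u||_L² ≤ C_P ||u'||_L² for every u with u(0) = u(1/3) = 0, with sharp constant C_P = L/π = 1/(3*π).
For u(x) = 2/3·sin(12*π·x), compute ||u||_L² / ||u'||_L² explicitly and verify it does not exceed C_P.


||u||_L² / ||u'||_L² = 1/(12*π) < C_P = 1/(3*π).

u(x) = 2/3·sin(12*π·x), so u'(x) = 8*π*cos(12*π*x).
Writing u(x) = A·sin(kπx/L) with A = 2/3 and k = 4, use ∫_0^L sin²(kπx/L) dx = L/2 and ∫_0^L cos²(kπx/L) dx = L/2.
u² = 4/9·sin²(12*π·x) and (u')² = 64*π^2·cos²(12*π·x), and each of sin², cos² integrates to L/2 = 1/6 over (0, 1/3).
∫_0^1/3 u² dx = 2/27, so ||u||_L² = sqrt(6)/9.
∫_0^1/3 (u')² dx = 32*π^2/3, so ||u'||_L² = 4*sqrt(6)*π/3.
Ratio ||u||_L² / ||u'||_L² = 1/(12*π).
Sharp Poincaré constant on H^1_0(0, 1/3) is C_P = L/π = 1/(3*π), achieved by sin(3*π·x).
This is the k = 4 harmonic; the ratio L/(kπ) is strictly less than C_P = L/π, consistent with the sharp inequality ||u||_L² ≤ C_P ||u'||_L².


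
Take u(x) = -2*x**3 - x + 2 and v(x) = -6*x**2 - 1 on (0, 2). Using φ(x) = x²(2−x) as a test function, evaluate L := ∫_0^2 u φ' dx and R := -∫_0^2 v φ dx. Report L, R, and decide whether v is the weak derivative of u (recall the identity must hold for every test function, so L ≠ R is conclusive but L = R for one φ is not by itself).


LHS = 212/15, RHS = 212/15. Yes, v = u' weakly.

u(x) = -2*x**3 - x + 2, classical derivative u'(x) = -6*x**2 - 1.
φ(x) = x²(2−x), so φ'(x) = x*(4 - 3*x).
Note φ(0) = φ(2) = 0, so the boundary term u·φ vanishes.
LHS = ∫_0^2 u(x) φ'(x) dx = ∫_0^2 (6*x^5 - 8*x^4 + 3*x^3 - 10*x^2 + 8*x) dx. Term by term:
  ∫_0^2 6*x^5 dx = 64;  ∫_0^2 -8*x^4 dx = -256/5;  ∫_0^2 3*x^3 dx = 12;
  ∫_0^2 -10*x^2 dx = -80/3;  ∫_0^2 8*x dx = 16.
Sum: 64 − 256/5 + 12 − 80/3 + 16 = 212/15.
So LHS = 212/15.
∫_0^2 v(x) φ(x) dx = ∫_0^2 (6*x^5 - 12*x^4 + x^3 - 2*x^2) dx. Term by term:
  ∫_0^2 6*x^5 dx = 64;  ∫_0^2 -12*x^4 dx = -384/5;  ∫_0^2 x^3 dx = 4;
  ∫_0^2 -2*x^2 dx = -16/3.
Sum: 64 − 384/5 + 4 − 16/3 = -212/15.
So RHS = -∫_0^2 v(x) φ(x) dx = 212/15.
LHS = RHS, so the identity holds for this test φ.
Moreover u is smooth here and v(x) = u'(x) = -6*x**2 - 1 pointwise, so the identity holds for every test function. Hence v is the weak derivative of u.


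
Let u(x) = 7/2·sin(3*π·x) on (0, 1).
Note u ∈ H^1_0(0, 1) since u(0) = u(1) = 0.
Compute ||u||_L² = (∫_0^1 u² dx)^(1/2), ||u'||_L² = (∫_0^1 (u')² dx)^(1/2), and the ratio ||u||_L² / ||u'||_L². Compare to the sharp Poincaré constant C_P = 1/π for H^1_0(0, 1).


||u||_L² / ||u'||_L² = 1/(3*π) < C_P = 1/π.

u(x) = 7/2·sin(3*π·x), so u'(x) = 21*π*cos(3*π*x)/2.
Writing u(x) = A·sin(kπx/L) with A = 7/2 and k = 3, use ∫_0^L sin²(kπx/L) dx = L/2 and ∫_0^L cos²(kπx/L) dx = L/2.
u² = 49/4·sin²(3*π·x) and (u')² = 441*π^2/4·cos²(3*π·x), and each of sin², cos² integrates to L/2 = 1/2 over (0, 1).
∫_0^1 u² dx = 49/8, so ||u||_L² = 7*sqrt(2)/4.
∫_0^1 (u')² dx = 441*π^2/8, so ||u'||_L² = 21*sqrt(2)*π/4.
Ratio ||u||_L² / ||u'||_L² = 1/(3*π).
Sharp Poincaré constant on H^1_0(0, 1) is C_P = L/π = 1/π, achieved by sin(π·x).
This is the k = 3 harmonic; the ratio L/(kπ) is strictly less than C_P = L/π, consistent with the sharp inequality ||u||_L² ≤ C_P ||u'||_L².


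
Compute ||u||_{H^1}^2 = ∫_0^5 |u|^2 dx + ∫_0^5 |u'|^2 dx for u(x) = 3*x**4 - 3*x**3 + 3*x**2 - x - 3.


||u||_{H^1}^2 = 208254275/84

The H^1 norm (squared) on an interval (0, L) is
  ||u||_{H^1}^2 = ∫_0^L u(x)^2 dx + ∫_0^L u'(x)^2 dx.
Compute u'(x) = 12*x**3 - 9*x**2 + 6*x - 1.
Then u(x)^2 = 9*x**8 - 18*x**7 + 27*x**6 - 24*x**5 - 3*x**4 + 12*x**3 - 17*x**2 + 6*x + 9 and u'(x)^2 = 144*x**6 - 216*x**5 + 225*x**4 - 132*x**3 + 54*x**2 - 12*x + 1.
Integrate each monomial from 0 to 5 using ∫_0^5 c·x^n dx = c·5^(n+1)/(n+1):
  ∫_0^5 u(x)^2 dx = ∫_0^5 (9*x^8 - 18*x^7 + 27*x^6 - 24*x^5 - 3*x^4 + 12*x^3 - 17*x^2 + 6*x + 9) dx. Term by term:
    ∫_0^5 9*x^8 dx = 1953125;  ∫_0^5 -18*x^7 dx = -3515625/4;  ∫_0^5 27*x^6 dx = 2109375/7;
    ∫_0^5 -24*x^5 dx = -62500;  ∫_0^5 -3*x^4 dx = -1875;  ∫_0^5 12*x^3 dx = 1875;
    ∫_0^5 -17*x^2 dx = -2125/3;  ∫_0^5 6*x dx = 75;  ∫_0^5 9 dx = 45.
  Sum: 1953125 − 3515625/4 + 2109375/7 − 62500 − 1875 + 1875 − 2125/3 + 75 + 45 = 110247455/84.
  ∫_0^5 u'(x)^2 dx = ∫_0^5 (144*x^6 - 216*x^5 + 225*x^4 - 132*x^3 + 54*x^2 - 12*x + 1) dx. Term by term:
    ∫_0^5 144*x^6 dx = 11250000/7;  ∫_0^5 -216*x^5 dx = -562500;  ∫_0^5 225*x^4 dx = 140625;
    ∫_0^5 -132*x^3 dx = -20625;  ∫_0^5 54*x^2 dx = 2250;  ∫_0^5 -12*x dx = -150;
    ∫_0^5 1 dx = 5.
  Sum: 11250000/7 − 562500 + 140625 − 20625 + 2250 − 150 + 5 = 8167235/7.
Adding: ||u||_{H^1}^2 = 110247455/84 + 8167235/7 = 208254275/84.


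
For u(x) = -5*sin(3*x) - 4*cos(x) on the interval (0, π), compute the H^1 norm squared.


||u||_{H^1(0,π)}^2 = 141*π

u'(x) = 4*sin(x) - 15*cos(3*x).
Expand u² and (u')² and integrate term by term on (0, π), using: for integers n ≥ 1, ∫_0^π sin²(nx) dx = ∫_0^π cos²(nx) dx = π/2; for n ≠ n', ∫_0^π sin(nx)sin(n'x) dx = ∫_0^π cos(nx)cos(n'x) dx = 0; and by product-to-sum, ∫_0^π sin(nx)cos(n'x) dx = ½∫_0^π [sin((n+n')x) + sin((n−n')x)] dx, which is 0 when n+n' is even and 2n/(n²−n'²) when n+n' is odd (it need not vanish on (0, π)).
  u² squared terms: (-5)²·∫sin(3x)² dx = 25·π/2 = 25*π/2;  (-4)²·∫cos(x)² dx = 16·π/2 = 8*π.
  u² cross terms: 2·(-5)·(-4)·∫sin(3x)·cos(x) dx = 40·(0) = 0.
  So ∫_0^π u² dx = 25*π/2 + 8*π + 0 = 41*π/2.
  (u')² squared terms: (-15)²·∫cos(3x)² dx = 225·π/2 = 225*π/2;  (4)²·∫sin(x)² dx = 16·π/2 = 8*π.
  (u')² cross terms: 2·(-15)·(4)·∫cos(3x)·sin(x) dx = -120·(0) = 0.
  So ∫_0^π (u')² dx = 225*π/2 + 8*π + 0 = 241*π/2.
||u||_{H^1}^2 = (41*π/2) + (241*π/2) = 141*π.
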